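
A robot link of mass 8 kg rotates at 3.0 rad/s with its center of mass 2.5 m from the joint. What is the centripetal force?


F = m * omega^2 * r
= 8 * 3.0^2 * 2.5
= 8 * 9.0 * 2.5
= 180.0 N


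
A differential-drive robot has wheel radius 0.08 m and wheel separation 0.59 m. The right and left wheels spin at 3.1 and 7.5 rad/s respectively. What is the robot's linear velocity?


vR = r*wR = 0.08*3.1 = 0.248 m/s
vL = r*wL = 0.08*7.5 = 0.6 m/s
v = (vR+vL)/2 = 0.424 m/s
omega = (vR-vL)/L = -0.5966 rad/s
linear velocity = 0.424 m/s


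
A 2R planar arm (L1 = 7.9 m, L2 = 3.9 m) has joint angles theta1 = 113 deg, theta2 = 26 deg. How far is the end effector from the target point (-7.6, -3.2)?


End effector via forward kinematics:
x = L1*cos(t1) + L2*cos(t1+t2) = -6.0301
y = L1*sin(t1) + L2*sin(t1+t2) = 9.8306
Distance to target:
d = sqrt((-7.6 - -6.0301)^2 + (-3.2 - 9.8306)^2)
= sqrt(2.4645 + 169.797)
= 13.1248 m


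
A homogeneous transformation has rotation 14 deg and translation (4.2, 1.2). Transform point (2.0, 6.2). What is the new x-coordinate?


x' = cos(theta)*px - sin(theta)*py + tx
= 0.9703*2.0 - 0.2419*6.2 + 4.2
= 4.6407


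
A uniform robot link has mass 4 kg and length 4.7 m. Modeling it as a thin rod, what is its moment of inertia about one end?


I = (1/3) * m * L^2
= (1/3) * 4 * 4.7^2
= 0.333333 * 4 * 22.09
= 29.4533 kg*m^2


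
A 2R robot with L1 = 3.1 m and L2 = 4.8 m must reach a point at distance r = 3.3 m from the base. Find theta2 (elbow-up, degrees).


cos(theta2) = (r^2 - L1^2 - L2^2) / (2*L1*L2)
cos(theta2) = (10.89 - 9.61 - 23.04) / 29.76
cos(theta2) = -0.731183
theta2 = 136.9856 degrees


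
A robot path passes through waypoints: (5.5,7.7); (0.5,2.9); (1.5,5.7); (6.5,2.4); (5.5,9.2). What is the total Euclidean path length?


Segment lengths:
  seg1 = sqrt((-5.0)^2 + (-4.8)^2) = 6.9311
  seg2 = sqrt((1.0)^2 + (2.8)^2) = 2.9732
  seg3 = sqrt((5.0)^2 + (-3.3)^2) = 5.9908
  seg4 = sqrt((-1.0)^2 + (6.8)^2) = 6.8731
Total = 22.7683


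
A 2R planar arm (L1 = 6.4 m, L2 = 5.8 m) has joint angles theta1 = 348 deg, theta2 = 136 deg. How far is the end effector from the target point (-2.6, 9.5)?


End effector via forward kinematics:
x = L1*cos(t1) + L2*cos(t1+t2) = 3.0168
y = L1*sin(t1) + L2*sin(t1+t2) = 3.4778
Distance to target:
d = sqrt((-2.6 - 3.0168)^2 + (9.5 - 3.4778)^2)
= sqrt(31.5487 + 36.2671)
= 8.235 m


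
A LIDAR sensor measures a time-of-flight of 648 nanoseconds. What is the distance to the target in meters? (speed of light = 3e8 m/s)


tof = 648 ns = 6.48e-07 s
dist = c * tof / 2
= 3e8 * 6.48e-07 / 2
= 97.2 m


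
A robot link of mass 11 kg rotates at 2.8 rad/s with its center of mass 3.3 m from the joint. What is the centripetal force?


F = m * omega^2 * r
= 11 * 2.8^2 * 3.3
= 11 * 7.84 * 3.3
= 284.592 N


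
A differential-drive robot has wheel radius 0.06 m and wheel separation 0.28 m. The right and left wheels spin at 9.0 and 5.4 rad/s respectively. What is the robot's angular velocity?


vR = r*wR = 0.06*9.0 = 0.54 m/s
vL = r*wL = 0.06*5.4 = 0.324 m/s
v = (vR+vL)/2 = 0.432 m/s
omega = (vR-vL)/L = 0.7714 rad/s
angular velocity = 0.7714 rad/s


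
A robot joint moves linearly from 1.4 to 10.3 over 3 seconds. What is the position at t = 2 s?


s = t/T = 2/3 = 0.6667
p(t) = p0 + (pf-p0)*s
= 1.4 + (10.3 - 1.4) * 0.6667
= 7.3333


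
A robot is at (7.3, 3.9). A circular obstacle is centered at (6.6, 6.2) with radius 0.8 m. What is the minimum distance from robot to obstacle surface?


center_dist = sqrt((7.3-6.6)^2 + (3.9-6.2)^2)
= sqrt(0.49 + 5.29)
= 2.4042
min_dist = center_dist - radius = 2.4042 - 0.8 = 1.6042 m


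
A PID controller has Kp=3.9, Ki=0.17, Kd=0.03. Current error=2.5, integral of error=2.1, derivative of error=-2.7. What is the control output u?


u = Kp*e + Ki*int(e) + Kd*de/dt
= 3.9*2.5 + 0.17*2.1 + 0.03*(-2.7)
= 9.75 + 0.357 + -0.081
= 10.026


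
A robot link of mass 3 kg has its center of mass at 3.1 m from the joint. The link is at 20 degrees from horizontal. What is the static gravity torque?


tau = m*g*L*cos(angle)
= 3 * 9.81 * 3.1 * cos(20 deg)
= 3 * 9.81 * 3.1 * 0.9397
= 85.731 Nm


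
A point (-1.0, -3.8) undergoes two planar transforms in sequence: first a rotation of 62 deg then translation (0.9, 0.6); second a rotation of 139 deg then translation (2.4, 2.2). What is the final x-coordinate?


After transform 1:
x1 = cos(62)*-1.0 - sin(62)*-3.8 + 0.9 = 3.7857
y1 = sin(62)*-1.0 + cos(62)*-3.8 + 0.6 = -2.0669
After transform 2:
x2 = cos(139)*3.7857 - sin(139)*-2.0669 + 2.4
= 0.8989


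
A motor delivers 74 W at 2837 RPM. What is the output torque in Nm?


omega = 2837 * 2*pi/60 = 297.0899 rad/s
tau = P / omega = 74 / 297.0899
= 0.2491 Nm


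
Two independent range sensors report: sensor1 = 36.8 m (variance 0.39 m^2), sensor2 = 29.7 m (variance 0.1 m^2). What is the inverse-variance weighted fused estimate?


w1 = (1/var1) / (1/var1 + 1/var2)
   = 2.5641 / (2.5641 + 10.0) = 0.2041
w2 = 1 - w1 = 0.7959
fused = w1*s1 + w2*s2 = 7.5102 + 23.6388
= 31.149 m


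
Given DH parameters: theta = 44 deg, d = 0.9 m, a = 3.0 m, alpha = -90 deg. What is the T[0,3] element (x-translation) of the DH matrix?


T[0,3] = a * cos(theta)
= 3.0 * cos(44 deg)
= 3.0 * 0.7193
= 2.158


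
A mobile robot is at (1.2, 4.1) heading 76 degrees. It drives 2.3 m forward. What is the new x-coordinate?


x_new = x0 + d*cos(theta)
= 1.2 + 2.3*cos(76)
= 1.2 + 0.5564
= 1.7564


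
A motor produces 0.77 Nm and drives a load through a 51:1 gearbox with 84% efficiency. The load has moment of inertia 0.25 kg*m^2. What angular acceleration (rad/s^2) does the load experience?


tau_out = tau_motor * N * eta
= 0.77 * 51 * 0.84 = 32.9868 Nm
alpha = tau_out / I = 32.9868 / 0.25
= 131.9472 rad/s^2


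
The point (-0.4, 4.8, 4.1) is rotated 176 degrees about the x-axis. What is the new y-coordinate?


Rotation about x-axis: y' = y*cos(theta) - z*sin(theta)
= 4.8 * -0.9976 - 4.1 * 0.0698
= -5.0743


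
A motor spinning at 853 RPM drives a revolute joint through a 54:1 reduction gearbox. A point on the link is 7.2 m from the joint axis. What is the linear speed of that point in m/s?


omega_motor = 853 * 2*pi/60 = 89.326 rad/s
omega_joint = omega_motor / 54 = 1.6542 rad/s
v = omega_joint * r = 1.6542 * 7.2
= 11.9101 m/s


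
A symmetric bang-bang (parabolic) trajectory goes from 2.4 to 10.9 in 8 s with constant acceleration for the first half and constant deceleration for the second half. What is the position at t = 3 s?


Symmetric rest-to-rest: each phase covers (pf-p0)/2 in time T/2. 0.5*a*(T/2)^2 = (pf-p0)/2 => a = 4*(pf-p0)/T^2
a = 4*(10.9-2.4)/8^2 = 0.5312
t = 3 is in the acceleration phase (t <= T/2).
p = p0 + 0.5*a*t^2 = 2.4 + 0.5*0.5312*3^2
= 4.7906


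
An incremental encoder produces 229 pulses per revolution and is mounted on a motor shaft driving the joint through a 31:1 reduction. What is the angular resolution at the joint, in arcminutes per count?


counts per rev = 229
effective counts at joint = 229 * 31 = 7099
resolution = 360*60 / 7099
= 3.0427 arcmin/count


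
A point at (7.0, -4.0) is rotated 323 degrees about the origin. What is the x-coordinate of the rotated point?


x' = x*cos(theta) - y*sin(theta)
cos(323 deg) = 0.7986, sin(323 deg) = -0.6018
x' = 7.0 * 0.7986 - -4.0 * -0.6018
= 5.5904 - 2.4073
= 3.1832


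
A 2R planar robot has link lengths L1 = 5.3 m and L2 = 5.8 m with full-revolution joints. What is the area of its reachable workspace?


r_max = L1 + L2 = 11.1 m
r_min = |L1 - L2| = 0.5 m
Area = pi*(r_max^2 - r_min^2)
= pi*(123.21 - 0.25)
= pi * 122.96
= 386.2902 m^2


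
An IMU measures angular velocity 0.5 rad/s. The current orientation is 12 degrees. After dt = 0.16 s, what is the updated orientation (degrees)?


delta_theta = w * dt = 0.5 * 0.16 = 0.08 rad
= 4.5837 deg
theta_new = 12 + 4.5837 = 16.5837 deg


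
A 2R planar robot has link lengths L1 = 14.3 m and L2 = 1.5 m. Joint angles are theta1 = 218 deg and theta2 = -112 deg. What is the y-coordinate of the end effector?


Convert angles to radians: theta1 = 3.8048, theta2 = -1.9548
y = L1*sin(theta1) + L2*sin(theta1+theta2)
y = -8.804 + 1.4419
y = -7.3621


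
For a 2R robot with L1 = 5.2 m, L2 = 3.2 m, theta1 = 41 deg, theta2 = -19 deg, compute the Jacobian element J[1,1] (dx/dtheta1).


J[1,1] = -L1*sin(t1) - L2*sin(t1+t2)
= -5.2*sin(41) - 3.2*sin(22)
= -4.6102


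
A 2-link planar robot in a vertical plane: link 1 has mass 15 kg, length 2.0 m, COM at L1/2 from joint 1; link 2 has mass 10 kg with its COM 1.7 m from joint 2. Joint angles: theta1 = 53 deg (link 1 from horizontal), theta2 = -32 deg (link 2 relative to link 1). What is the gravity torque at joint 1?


Horizontal distance from joint 1 to link-1 COM:
  x_c1 = (L1/2)*cos(t1) = 1.0 * 0.6018 = 0.6018 m
Horizontal distance from joint 1 to link-2 COM:
  x_c2 = L1*cos(t1) + Lc2*cos(t1+t2)
       = 2.0*0.6018 + 1.7*0.9336 = 2.7907 m
tau1 = m1*g*x_c1 + m2*g*x_c2
     = 15*9.81*0.6018 + 10*9.81*2.7907
     = 88.5571 + 273.7693
     = 362.3264 Nm


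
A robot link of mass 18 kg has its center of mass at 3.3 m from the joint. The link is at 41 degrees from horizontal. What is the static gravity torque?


tau = m*g*L*cos(angle)
= 18 * 9.81 * 3.3 * cos(41 deg)
= 18 * 9.81 * 3.3 * 0.7547
= 439.7798 Nm


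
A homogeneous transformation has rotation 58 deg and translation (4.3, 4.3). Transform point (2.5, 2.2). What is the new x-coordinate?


x' = cos(theta)*px - sin(theta)*py + tx
= 0.5299*2.5 - 0.848*2.2 + 4.3
= 3.7591


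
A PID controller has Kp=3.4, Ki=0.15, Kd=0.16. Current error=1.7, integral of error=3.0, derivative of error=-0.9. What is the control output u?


u = Kp*e + Ki*int(e) + Kd*de/dt
= 3.4*1.7 + 0.15*3.0 + 0.16*(-0.9)
= 5.78 + 0.45 + -0.144
= 6.086


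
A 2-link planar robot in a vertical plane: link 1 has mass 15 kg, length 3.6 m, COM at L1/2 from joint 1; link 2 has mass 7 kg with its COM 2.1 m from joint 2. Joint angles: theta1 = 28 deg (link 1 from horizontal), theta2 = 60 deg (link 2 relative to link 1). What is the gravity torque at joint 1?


Horizontal distance from joint 1 to link-1 COM:
  x_c1 = (L1/2)*cos(t1) = 1.8 * 0.8829 = 1.5893 m
Horizontal distance from joint 1 to link-2 COM:
  x_c2 = L1*cos(t1) + Lc2*cos(t1+t2)
       = 3.6*0.8829 + 2.1*0.0349 = 3.2519 m
tau1 = m1*g*x_c1 + m2*g*x_c2
     = 15*9.81*1.5893 + 7*9.81*3.2519
     = 233.8663 + 223.308
     = 457.1743 Nm


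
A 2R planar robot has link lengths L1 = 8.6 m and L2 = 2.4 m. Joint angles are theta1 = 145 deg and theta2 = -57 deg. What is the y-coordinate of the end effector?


Convert angles to radians: theta1 = 2.5307, theta2 = -0.9948
y = L1*sin(theta1) + L2*sin(theta1+theta2)
y = 4.9328 + 2.3985
y = 7.3313


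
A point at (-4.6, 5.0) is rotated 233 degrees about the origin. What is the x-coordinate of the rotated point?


x' = x*cos(theta) - y*sin(theta)
cos(233 deg) = -0.6018, sin(233 deg) = -0.7986
x' = -4.6 * -0.6018 - 5.0 * -0.7986
= 2.7683 - -3.9932
= 6.7615


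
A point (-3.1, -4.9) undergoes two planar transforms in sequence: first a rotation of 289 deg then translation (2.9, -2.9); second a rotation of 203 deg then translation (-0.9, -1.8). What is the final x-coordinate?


After transform 1:
x1 = cos(289)*-3.1 - sin(289)*-4.9 + 2.9 = -2.7423
y1 = sin(289)*-3.1 + cos(289)*-4.9 + -2.9 = -1.5642
After transform 2:
x2 = cos(203)*-2.7423 - sin(203)*-1.5642 + -0.9
= 1.0131


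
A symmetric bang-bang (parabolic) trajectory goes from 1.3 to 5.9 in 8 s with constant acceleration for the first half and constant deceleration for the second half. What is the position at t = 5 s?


Symmetric rest-to-rest: each phase covers (pf-p0)/2 in time T/2. 0.5*a*(T/2)^2 = (pf-p0)/2 => a = 4*(pf-p0)/T^2
a = 4*(5.9-1.3)/8^2 = 0.2875
t = 5 is in the deceleration phase (t > T/2).
p = pf - 0.5*a*(T-t)^2 = 5.9 - 0.5*0.2875*3^2
= 4.6063


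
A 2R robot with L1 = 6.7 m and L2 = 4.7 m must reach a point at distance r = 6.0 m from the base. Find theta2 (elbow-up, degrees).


cos(theta2) = (r^2 - L1^2 - L2^2) / (2*L1*L2)
cos(theta2) = (36.0 - 44.89 - 22.09) / 62.98
cos(theta2) = -0.491902
theta2 = 119.4657 degrees


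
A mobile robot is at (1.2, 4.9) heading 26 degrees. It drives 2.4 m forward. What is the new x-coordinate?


x_new = x0 + d*cos(theta)
= 1.2 + 2.4*cos(26)
= 1.2 + 2.1571
= 3.3571


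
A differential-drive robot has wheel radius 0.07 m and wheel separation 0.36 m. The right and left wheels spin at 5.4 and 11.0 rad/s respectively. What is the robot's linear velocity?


vR = r*wR = 0.07*5.4 = 0.378 m/s
vL = r*wL = 0.07*11.0 = 0.77 m/s
v = (vR+vL)/2 = 0.574 m/s
omega = (vR-vL)/L = -1.0889 rad/s
linear velocity = 0.574 m/s


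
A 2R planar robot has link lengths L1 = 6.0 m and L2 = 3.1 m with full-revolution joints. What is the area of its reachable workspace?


r_max = L1 + L2 = 9.1 m
r_min = |L1 - L2| = 2.9 m
Area = pi*(r_max^2 - r_min^2)
= pi*(82.81 - 8.41)
= pi * 74.4
= 233.7345 m^2


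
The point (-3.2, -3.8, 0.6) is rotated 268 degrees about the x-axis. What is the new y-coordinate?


Rotation about x-axis: y' = y*cos(theta) - z*sin(theta)
= -3.8 * -0.0349 - 0.6 * -0.9994
= 0.7323


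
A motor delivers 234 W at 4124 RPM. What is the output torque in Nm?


omega = 4124 * 2*pi/60 = 431.8643 rad/s
tau = P / omega = 234 / 431.8643
= 0.5418 Nm


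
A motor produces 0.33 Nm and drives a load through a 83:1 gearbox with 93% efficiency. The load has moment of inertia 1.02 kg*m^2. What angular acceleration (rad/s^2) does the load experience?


tau_out = tau_motor * N * eta
= 0.33 * 83 * 0.93 = 25.4727 Nm
alpha = tau_out / I = 25.4727 / 1.02
= 24.9732 rad/s^2


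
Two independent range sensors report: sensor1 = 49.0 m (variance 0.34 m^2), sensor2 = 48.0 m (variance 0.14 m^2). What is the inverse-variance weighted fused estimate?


w1 = (1/var1) / (1/var1 + 1/var2)
   = 2.9412 / (2.9412 + 7.1429) = 0.2917
w2 = 1 - w1 = 0.7083
fused = w1*s1 + w2*s2 = 14.2917 + 34.0
= 48.2917 m


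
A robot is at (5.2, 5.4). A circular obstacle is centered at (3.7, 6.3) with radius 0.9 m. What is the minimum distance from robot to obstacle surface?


center_dist = sqrt((5.2-3.7)^2 + (5.4-6.3)^2)
= sqrt(2.25 + 0.81)
= 1.7493
min_dist = center_dist - radius = 1.7493 - 0.9 = 0.8493 m


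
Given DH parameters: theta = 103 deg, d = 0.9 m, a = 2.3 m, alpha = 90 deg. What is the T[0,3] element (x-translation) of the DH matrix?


T[0,3] = a * cos(theta)
= 2.3 * cos(103 deg)
= 2.3 * -0.225
= -0.5174


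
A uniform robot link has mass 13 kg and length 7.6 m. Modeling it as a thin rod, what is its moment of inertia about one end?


I = (1/3) * m * L^2
= (1/3) * 13 * 7.6^2
= 0.333333 * 13 * 57.76
= 250.2933 kg*m^2


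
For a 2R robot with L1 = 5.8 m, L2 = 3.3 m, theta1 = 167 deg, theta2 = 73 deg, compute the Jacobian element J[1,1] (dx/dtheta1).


J[1,1] = -L1*sin(t1) - L2*sin(t1+t2)
= -5.8*sin(167) - 3.3*sin(240)
= 1.5532


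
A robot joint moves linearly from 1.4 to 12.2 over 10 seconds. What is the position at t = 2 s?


s = t/T = 2/10 = 0.2
p(t) = p0 + (pf-p0)*s
= 1.4 + (12.2 - 1.4) * 0.2
= 3.56


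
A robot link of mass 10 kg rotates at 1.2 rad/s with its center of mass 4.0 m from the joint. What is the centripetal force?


F = m * omega^2 * r
= 10 * 1.2^2 * 4.0
= 10 * 1.44 * 4.0
= 57.6 N


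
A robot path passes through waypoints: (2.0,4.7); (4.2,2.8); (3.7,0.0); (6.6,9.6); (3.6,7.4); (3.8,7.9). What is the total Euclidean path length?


Segment lengths:
  seg1 = sqrt((2.2)^2 + (-1.9)^2) = 2.9069
  seg2 = sqrt((-0.5)^2 + (-2.8)^2) = 2.8443
  seg3 = sqrt((2.9)^2 + (9.6)^2) = 10.0285
  seg4 = sqrt((-3.0)^2 + (-2.2)^2) = 3.7202
  seg5 = sqrt((0.2)^2 + (0.5)^2) = 0.5385
Total = 20.0384


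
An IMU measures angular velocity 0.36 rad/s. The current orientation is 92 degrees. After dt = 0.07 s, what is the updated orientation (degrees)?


delta_theta = w * dt = 0.36 * 0.07 = 0.0252 rad
= 1.4439 deg
theta_new = 92 + 1.4439 = 93.4439 deg


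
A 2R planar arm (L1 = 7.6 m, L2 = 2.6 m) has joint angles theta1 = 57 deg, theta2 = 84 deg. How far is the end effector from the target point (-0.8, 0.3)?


End effector via forward kinematics:
x = L1*cos(t1) + L2*cos(t1+t2) = 2.1187
y = L1*sin(t1) + L2*sin(t1+t2) = 8.0101
Distance to target:
d = sqrt((-0.8 - 2.1187)^2 + (0.3 - 8.0101)^2)
= sqrt(8.5187 + 59.4461)
= 8.2441 m


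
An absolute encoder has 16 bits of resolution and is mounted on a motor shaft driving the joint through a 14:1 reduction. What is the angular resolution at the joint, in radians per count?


counts = 2^16 = 65536
effective counts at joint = 65536 * 14 = 917504
resolution = 2*pi / 917504
= 6.8481e-06 rad/count


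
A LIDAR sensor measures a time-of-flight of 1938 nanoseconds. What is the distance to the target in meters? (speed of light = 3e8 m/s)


tof = 1938 ns = 1.938e-06 s
dist = c * tof / 2
= 3e8 * 1.938e-06 / 2
= 290.7 m


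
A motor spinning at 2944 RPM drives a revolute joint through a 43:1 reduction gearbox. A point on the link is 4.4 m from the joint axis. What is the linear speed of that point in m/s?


omega_motor = 2944 * 2*pi/60 = 308.295 rad/s
omega_joint = omega_motor / 43 = 7.1697 rad/s
v = omega_joint * r = 7.1697 * 4.4
= 31.5465 m/s


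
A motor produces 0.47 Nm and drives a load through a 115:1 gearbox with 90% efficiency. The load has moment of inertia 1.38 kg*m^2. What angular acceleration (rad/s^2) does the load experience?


tau_out = tau_motor * N * eta
= 0.47 * 115 * 0.9 = 48.645 Nm
alpha = tau_out / I = 48.645 / 1.38
= 35.25 rad/s^2


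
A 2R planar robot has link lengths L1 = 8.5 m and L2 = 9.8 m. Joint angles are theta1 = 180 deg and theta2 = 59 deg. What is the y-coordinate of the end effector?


Convert angles to radians: theta1 = 3.1416, theta2 = 1.0297
y = L1*sin(theta1) + L2*sin(theta1+theta2)
y = 0.0 + -8.4002
y = -8.4002


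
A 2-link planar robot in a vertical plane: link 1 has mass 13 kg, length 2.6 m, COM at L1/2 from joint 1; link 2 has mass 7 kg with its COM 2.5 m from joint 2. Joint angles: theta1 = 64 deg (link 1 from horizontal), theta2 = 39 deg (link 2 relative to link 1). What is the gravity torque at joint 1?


Horizontal distance from joint 1 to link-1 COM:
  x_c1 = (L1/2)*cos(t1) = 1.3 * 0.4384 = 0.5699 m
Horizontal distance from joint 1 to link-2 COM:
  x_c2 = L1*cos(t1) + Lc2*cos(t1+t2)
       = 2.6*0.4384 + 2.5*-0.225 = 0.5774 m
tau1 = m1*g*x_c1 + m2*g*x_c2
     = 13*9.81*0.5699 + 7*9.81*0.5774
     = 72.6771 + 39.6492
     = 112.3263 Nm


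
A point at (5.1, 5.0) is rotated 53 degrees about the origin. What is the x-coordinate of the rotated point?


x' = x*cos(theta) - y*sin(theta)
cos(53 deg) = 0.6018, sin(53 deg) = 0.7986
x' = 5.1 * 0.6018 - 5.0 * 0.7986
= 3.0693 - 3.9932
= -0.9239


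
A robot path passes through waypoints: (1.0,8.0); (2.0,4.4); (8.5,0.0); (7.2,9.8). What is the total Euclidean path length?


Segment lengths:
  seg1 = sqrt((1.0)^2 + (-3.6)^2) = 3.7363
  seg2 = sqrt((6.5)^2 + (-4.4)^2) = 7.8492
  seg3 = sqrt((-1.3)^2 + (9.8)^2) = 9.8858
Total = 21.4714


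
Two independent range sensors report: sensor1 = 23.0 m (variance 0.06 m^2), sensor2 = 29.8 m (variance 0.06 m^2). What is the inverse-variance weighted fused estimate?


w1 = (1/var1) / (1/var1 + 1/var2)
   = 16.6667 / (16.6667 + 16.6667) = 0.5
w2 = 1 - w1 = 0.5
fused = w1*s1 + w2*s2 = 11.5 + 14.9
= 26.4 m


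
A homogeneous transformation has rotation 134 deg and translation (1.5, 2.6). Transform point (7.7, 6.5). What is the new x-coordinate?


x' = cos(theta)*px - sin(theta)*py + tx
= -0.6947*7.7 - 0.7193*6.5 + 1.5
= -8.5246


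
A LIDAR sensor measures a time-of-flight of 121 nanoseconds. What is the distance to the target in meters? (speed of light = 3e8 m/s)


tof = 121 ns = 1.21e-07 s
dist = c * tof / 2
= 3e8 * 1.21e-07 / 2
= 18.15 m


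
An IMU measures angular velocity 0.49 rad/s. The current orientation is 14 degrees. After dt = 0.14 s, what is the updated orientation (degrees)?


delta_theta = w * dt = 0.49 * 0.14 = 0.0686 rad
= 3.9305 deg
theta_new = 14 + 3.9305 = 17.9305 deg


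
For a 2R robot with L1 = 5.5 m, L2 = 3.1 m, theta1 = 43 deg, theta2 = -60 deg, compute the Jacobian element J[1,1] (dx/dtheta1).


J[1,1] = -L1*sin(t1) - L2*sin(t1+t2)
= -5.5*sin(43) - 3.1*sin(-17)
= -2.8446


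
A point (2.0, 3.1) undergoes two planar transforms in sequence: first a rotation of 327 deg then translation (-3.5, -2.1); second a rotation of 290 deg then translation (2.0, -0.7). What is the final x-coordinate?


After transform 1:
x1 = cos(327)*2.0 - sin(327)*3.1 + -3.5 = -0.1343
y1 = sin(327)*2.0 + cos(327)*3.1 + -2.1 = -0.5894
After transform 2:
x2 = cos(290)*-0.1343 - sin(290)*-0.5894 + 2.0
= 1.4002


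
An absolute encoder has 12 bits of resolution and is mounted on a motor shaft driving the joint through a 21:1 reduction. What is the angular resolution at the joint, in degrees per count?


counts = 2^12 = 4096
effective counts at joint = 4096 * 21 = 86016
resolution = 360 / 86016
= 0.0042 deg/count


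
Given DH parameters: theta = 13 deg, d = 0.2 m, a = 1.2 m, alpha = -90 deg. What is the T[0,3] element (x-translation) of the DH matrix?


T[0,3] = a * cos(theta)
= 1.2 * cos(13 deg)
= 1.2 * 0.9744
= 1.1692


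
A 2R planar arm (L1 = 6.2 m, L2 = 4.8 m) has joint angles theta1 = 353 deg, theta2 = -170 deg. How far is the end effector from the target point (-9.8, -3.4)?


End effector via forward kinematics:
x = L1*cos(t1) + L2*cos(t1+t2) = 1.3604
y = L1*sin(t1) + L2*sin(t1+t2) = -1.0068
Distance to target:
d = sqrt((-9.8 - 1.3604)^2 + (-3.4 - -1.0068)^2)
= sqrt(124.5537 + 5.7274)
= 11.4141 m


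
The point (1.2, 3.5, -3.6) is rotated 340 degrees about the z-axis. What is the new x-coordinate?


Rotation about z-axis: x' = x*cos(theta) - y*sin(theta)
= 1.2 * 0.9397 - 3.5 * -0.342
= 2.3247


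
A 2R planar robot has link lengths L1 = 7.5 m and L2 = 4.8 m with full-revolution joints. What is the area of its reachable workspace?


r_max = L1 + L2 = 12.3 m
r_min = |L1 - L2| = 2.7 m
Area = pi*(r_max^2 - r_min^2)
= pi*(151.29 - 7.29)
= pi * 144.0
= 452.3893 m^2


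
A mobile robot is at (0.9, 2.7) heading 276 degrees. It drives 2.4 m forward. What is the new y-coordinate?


y_new = y0 + d*sin(theta)
= 2.7 + 2.4*sin(276)
= 2.7 + -2.3869
= 0.3131


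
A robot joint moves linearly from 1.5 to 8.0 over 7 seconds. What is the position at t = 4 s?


s = t/T = 4/7 = 0.5714
p(t) = p0 + (pf-p0)*s
= 1.5 + (8.0 - 1.5) * 0.5714
= 5.2143


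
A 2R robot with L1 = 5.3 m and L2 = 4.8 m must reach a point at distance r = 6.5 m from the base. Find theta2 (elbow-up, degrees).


cos(theta2) = (r^2 - L1^2 - L2^2) / (2*L1*L2)
cos(theta2) = (42.25 - 28.09 - 23.04) / 50.88
cos(theta2) = -0.174528
theta2 = 100.0512 degrees


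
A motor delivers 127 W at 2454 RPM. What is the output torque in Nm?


omega = 2454 * 2*pi/60 = 256.9823 rad/s
tau = P / omega = 127 / 256.9823
= 0.4942 Nm


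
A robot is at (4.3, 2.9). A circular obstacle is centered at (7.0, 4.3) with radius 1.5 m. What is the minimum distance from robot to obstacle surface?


center_dist = sqrt((4.3-7.0)^2 + (2.9-4.3)^2)
= sqrt(7.29 + 1.96)
= 3.0414
min_dist = center_dist - radius = 3.0414 - 1.5 = 1.5414 m


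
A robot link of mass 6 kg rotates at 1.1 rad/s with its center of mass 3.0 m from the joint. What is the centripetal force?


F = m * omega^2 * r
= 6 * 1.1^2 * 3.0
= 6 * 1.21 * 3.0
= 21.78 N


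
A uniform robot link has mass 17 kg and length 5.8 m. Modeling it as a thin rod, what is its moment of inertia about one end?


I = (1/3) * m * L^2
= (1/3) * 17 * 5.8^2
= 0.333333 * 17 * 33.64
= 190.6267 kg*m^2


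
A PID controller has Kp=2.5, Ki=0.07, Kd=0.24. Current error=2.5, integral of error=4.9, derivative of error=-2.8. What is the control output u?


u = Kp*e + Ki*int(e) + Kd*de/dt
= 2.5*2.5 + 0.07*4.9 + 0.24*(-2.8)
= 6.25 + 0.343 + -0.672
= 5.921


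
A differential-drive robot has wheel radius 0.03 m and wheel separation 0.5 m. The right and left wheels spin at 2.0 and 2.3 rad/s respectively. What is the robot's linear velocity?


vR = r*wR = 0.03*2.0 = 0.06 m/s
vL = r*wL = 0.03*2.3 = 0.069 m/s
v = (vR+vL)/2 = 0.0645 m/s
omega = (vR-vL)/L = -0.018 rad/s
linear velocity = 0.0645 m/s


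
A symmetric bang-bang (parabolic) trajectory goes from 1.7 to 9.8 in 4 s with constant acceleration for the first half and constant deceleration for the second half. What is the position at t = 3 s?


Symmetric rest-to-rest: each phase covers (pf-p0)/2 in time T/2. 0.5*a*(T/2)^2 = (pf-p0)/2 => a = 4*(pf-p0)/T^2
a = 4*(9.8-1.7)/4^2 = 2.025
t = 3 is in the deceleration phase (t > T/2).
p = pf - 0.5*a*(T-t)^2 = 9.8 - 0.5*2.025*1^2
= 8.7875


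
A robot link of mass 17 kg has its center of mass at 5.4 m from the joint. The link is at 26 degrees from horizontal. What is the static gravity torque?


tau = m*g*L*cos(angle)
= 17 * 9.81 * 5.4 * cos(26 deg)
= 17 * 9.81 * 5.4 * 0.8988
= 809.4162 Nm


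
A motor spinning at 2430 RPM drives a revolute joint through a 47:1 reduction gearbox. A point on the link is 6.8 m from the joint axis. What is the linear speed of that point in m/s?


omega_motor = 2430 * 2*pi/60 = 254.469 rad/s
omega_joint = omega_motor / 47 = 5.4142 rad/s
v = omega_joint * r = 5.4142 * 6.8
= 36.8168 m/s


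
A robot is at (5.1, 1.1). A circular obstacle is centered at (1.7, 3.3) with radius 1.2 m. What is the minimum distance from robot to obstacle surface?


center_dist = sqrt((5.1-1.7)^2 + (1.1-3.3)^2)
= sqrt(11.56 + 4.84)
= 4.0497
min_dist = center_dist - radius = 4.0497 - 1.2 = 2.8497 m


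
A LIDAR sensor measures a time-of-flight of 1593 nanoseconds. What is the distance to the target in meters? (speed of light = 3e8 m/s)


tof = 1593 ns = 1.593e-06 s
dist = c * tof / 2
= 3e8 * 1.593e-06 / 2
= 238.95 m


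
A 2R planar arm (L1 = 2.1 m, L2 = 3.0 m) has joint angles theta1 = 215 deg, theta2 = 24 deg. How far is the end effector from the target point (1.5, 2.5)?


End effector via forward kinematics:
x = L1*cos(t1) + L2*cos(t1+t2) = -3.2653
y = L1*sin(t1) + L2*sin(t1+t2) = -3.776
Distance to target:
d = sqrt((1.5 - -3.2653)^2 + (2.5 - -3.776)^2)
= sqrt(22.7084 + 39.3883)
= 7.8801 m


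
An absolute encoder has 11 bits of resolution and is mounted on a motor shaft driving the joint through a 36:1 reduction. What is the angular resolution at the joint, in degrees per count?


counts = 2^11 = 2048
effective counts at joint = 2048 * 36 = 73728
resolution = 360 / 73728
= 0.0049 deg/count


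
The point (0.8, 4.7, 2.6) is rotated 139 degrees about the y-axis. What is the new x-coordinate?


Rotation about y-axis: x' = x*cos(theta) + z*sin(theta)
= 0.8 * -0.7547 + 2.6 * 0.6561
= 1.102


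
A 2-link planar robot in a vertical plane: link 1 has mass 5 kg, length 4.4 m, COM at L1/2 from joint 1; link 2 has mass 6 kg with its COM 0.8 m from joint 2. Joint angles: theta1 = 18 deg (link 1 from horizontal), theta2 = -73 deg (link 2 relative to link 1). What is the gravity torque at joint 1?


Horizontal distance from joint 1 to link-1 COM:
  x_c1 = (L1/2)*cos(t1) = 2.2 * 0.9511 = 2.0923 m
Horizontal distance from joint 1 to link-2 COM:
  x_c2 = L1*cos(t1) + Lc2*cos(t1+t2)
       = 4.4*0.9511 + 0.8*0.5736 = 4.6435 m
tau1 = m1*g*x_c1 + m2*g*x_c2
     = 5*9.81*2.0923 + 6*9.81*4.6435
     = 102.6285 + 273.317
     = 375.9455 Nm


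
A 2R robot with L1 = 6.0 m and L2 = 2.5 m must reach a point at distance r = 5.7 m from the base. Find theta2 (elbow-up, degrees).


cos(theta2) = (r^2 - L1^2 - L2^2) / (2*L1*L2)
cos(theta2) = (32.49 - 36.0 - 6.25) / 30.0
cos(theta2) = -0.325333
theta2 = 108.9858 degrees


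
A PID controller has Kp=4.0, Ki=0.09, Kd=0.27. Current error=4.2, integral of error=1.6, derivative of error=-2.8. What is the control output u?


u = Kp*e + Ki*int(e) + Kd*de/dt
= 4.0*4.2 + 0.09*1.6 + 0.27*(-2.8)
= 16.8 + 0.144 + -0.756
= 16.188


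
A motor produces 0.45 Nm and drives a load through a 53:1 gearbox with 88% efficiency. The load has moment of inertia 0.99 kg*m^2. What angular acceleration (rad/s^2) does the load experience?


tau_out = tau_motor * N * eta
= 0.45 * 53 * 0.88 = 20.988 Nm
alpha = tau_out / I = 20.988 / 0.99
= 21.2 rad/s^2


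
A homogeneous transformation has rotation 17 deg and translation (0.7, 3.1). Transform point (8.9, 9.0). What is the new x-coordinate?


x' = cos(theta)*px - sin(theta)*py + tx
= 0.9563*8.9 - 0.2924*9.0 + 0.7
= 6.5798


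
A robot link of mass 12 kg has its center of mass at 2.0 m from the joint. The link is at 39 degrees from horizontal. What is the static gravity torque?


tau = m*g*L*cos(angle)
= 12 * 9.81 * 2.0 * cos(39 deg)
= 12 * 9.81 * 2.0 * 0.7771
= 182.9712 Nm


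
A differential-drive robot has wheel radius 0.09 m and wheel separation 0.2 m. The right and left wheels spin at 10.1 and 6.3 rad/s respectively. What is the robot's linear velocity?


vR = r*wR = 0.09*10.1 = 0.909 m/s
vL = r*wL = 0.09*6.3 = 0.567 m/s
v = (vR+vL)/2 = 0.738 m/s
omega = (vR-vL)/L = 1.71 rad/s
linear velocity = 0.738 m/s


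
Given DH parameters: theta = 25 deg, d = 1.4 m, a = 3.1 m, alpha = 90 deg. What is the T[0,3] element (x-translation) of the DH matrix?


T[0,3] = a * cos(theta)
= 3.1 * cos(25 deg)
= 3.1 * 0.9063
= 2.8096


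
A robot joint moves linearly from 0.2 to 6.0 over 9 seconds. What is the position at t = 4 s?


s = t/T = 4/9 = 0.4444
p(t) = p0 + (pf-p0)*s
= 0.2 + (6.0 - 0.2) * 0.4444
= 2.7778


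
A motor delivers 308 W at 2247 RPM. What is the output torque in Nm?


omega = 2247 * 2*pi/60 = 235.3053 rad/s
tau = P / omega = 308 / 235.3053
= 1.3089 Nm


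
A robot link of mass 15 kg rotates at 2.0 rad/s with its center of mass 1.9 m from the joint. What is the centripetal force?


F = m * omega^2 * r
= 15 * 2.0^2 * 1.9
= 15 * 4.0 * 1.9
= 114.0 N


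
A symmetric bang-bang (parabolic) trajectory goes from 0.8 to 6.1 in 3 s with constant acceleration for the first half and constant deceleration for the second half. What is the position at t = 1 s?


Symmetric rest-to-rest: each phase covers (pf-p0)/2 in time T/2. 0.5*a*(T/2)^2 = (pf-p0)/2 => a = 4*(pf-p0)/T^2
a = 4*(6.1-0.8)/3^2 = 2.3556
t = 1 is in the acceleration phase (t <= T/2).
p = p0 + 0.5*a*t^2 = 0.8 + 0.5*2.3556*1^2
= 1.9778


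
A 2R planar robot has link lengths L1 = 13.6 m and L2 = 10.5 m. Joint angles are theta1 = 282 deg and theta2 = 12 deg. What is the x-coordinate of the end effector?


Convert angles to radians: theta1 = 4.9218, theta2 = 0.2094
x = L1*cos(theta1) + L2*cos(theta1+theta2)
x = 2.8276 + 4.2707
x = 7.0983


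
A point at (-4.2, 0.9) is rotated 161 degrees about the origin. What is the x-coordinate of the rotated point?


x' = x*cos(theta) - y*sin(theta)
cos(161 deg) = -0.9455, sin(161 deg) = 0.3256
x' = -4.2 * -0.9455 - 0.9 * 0.3256
= 3.9712 - 0.293
= 3.6782


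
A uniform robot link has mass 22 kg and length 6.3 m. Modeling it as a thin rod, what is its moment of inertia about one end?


I = (1/3) * m * L^2
= (1/3) * 22 * 6.3^2
= 0.333333 * 22 * 39.69
= 291.06 kg*m^2


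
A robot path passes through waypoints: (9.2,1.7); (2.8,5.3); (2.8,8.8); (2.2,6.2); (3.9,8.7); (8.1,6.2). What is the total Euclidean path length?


Segment lengths:
  seg1 = sqrt((-6.4)^2 + (3.6)^2) = 7.343
  seg2 = sqrt((0.0)^2 + (3.5)^2) = 3.5
  seg3 = sqrt((-0.6)^2 + (-2.6)^2) = 2.6683
  seg4 = sqrt((1.7)^2 + (2.5)^2) = 3.0232
  seg5 = sqrt((4.2)^2 + (-2.5)^2) = 4.8877
Total = 21.4223


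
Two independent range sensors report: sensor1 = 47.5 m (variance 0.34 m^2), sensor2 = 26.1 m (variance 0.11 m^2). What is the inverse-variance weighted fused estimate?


w1 = (1/var1) / (1/var1 + 1/var2)
   = 2.9412 / (2.9412 + 9.0909) = 0.2444
w2 = 1 - w1 = 0.7556
fused = w1*s1 + w2*s2 = 11.6111 + 19.72
= 31.3311 m


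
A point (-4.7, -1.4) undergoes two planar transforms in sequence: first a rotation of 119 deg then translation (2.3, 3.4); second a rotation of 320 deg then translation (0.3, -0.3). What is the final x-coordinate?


After transform 1:
x1 = cos(119)*-4.7 - sin(119)*-1.4 + 2.3 = 5.8031
y1 = sin(119)*-4.7 + cos(119)*-1.4 + 3.4 = -0.032
After transform 2:
x2 = cos(320)*5.8031 - sin(320)*-0.032 + 0.3
= 4.7249


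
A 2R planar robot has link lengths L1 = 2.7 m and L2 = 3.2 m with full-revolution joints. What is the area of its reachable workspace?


r_max = L1 + L2 = 5.9 m
r_min = |L1 - L2| = 0.5 m
Area = pi*(r_max^2 - r_min^2)
= pi*(34.81 - 0.25)
= pi * 34.56
= 108.5734 m^2


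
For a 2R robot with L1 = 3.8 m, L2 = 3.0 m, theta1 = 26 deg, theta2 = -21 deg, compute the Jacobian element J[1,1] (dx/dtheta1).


J[1,1] = -L1*sin(t1) - L2*sin(t1+t2)
= -3.8*sin(26) - 3.0*sin(5)
= -1.9273


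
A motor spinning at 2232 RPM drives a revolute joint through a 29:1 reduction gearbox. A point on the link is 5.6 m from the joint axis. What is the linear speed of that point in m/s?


omega_motor = 2232 * 2*pi/60 = 233.7345 rad/s
omega_joint = omega_motor / 29 = 8.0598 rad/s
v = omega_joint * r = 8.0598 * 5.6
= 45.1349 m/s


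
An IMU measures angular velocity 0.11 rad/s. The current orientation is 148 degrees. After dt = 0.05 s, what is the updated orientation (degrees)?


delta_theta = w * dt = 0.11 * 0.05 = 0.0055 rad
= 0.3151 deg
theta_new = 148 + 0.3151 = 148.3151 deg


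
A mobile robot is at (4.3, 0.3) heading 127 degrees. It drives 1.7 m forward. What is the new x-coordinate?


x_new = x0 + d*cos(theta)
= 4.3 + 1.7*cos(127)
= 4.3 + -1.0231
= 3.2769


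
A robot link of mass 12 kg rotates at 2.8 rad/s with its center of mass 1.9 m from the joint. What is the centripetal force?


F = m * omega^2 * r
= 12 * 2.8^2 * 1.9
= 12 * 7.84 * 1.9
= 178.752 N


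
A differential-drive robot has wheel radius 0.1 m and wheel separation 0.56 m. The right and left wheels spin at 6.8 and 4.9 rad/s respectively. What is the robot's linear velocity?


vR = r*wR = 0.1*6.8 = 0.68 m/s
vL = r*wL = 0.1*4.9 = 0.49 m/s
v = (vR+vL)/2 = 0.585 m/s
omega = (vR-vL)/L = 0.3393 rad/s
linear velocity = 0.585 m/s


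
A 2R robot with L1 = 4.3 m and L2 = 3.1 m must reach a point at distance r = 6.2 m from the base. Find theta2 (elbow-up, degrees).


cos(theta2) = (r^2 - L1^2 - L2^2) / (2*L1*L2)
cos(theta2) = (38.44 - 18.49 - 9.61) / 26.66
cos(theta2) = 0.387847
theta2 = 67.1794 degrees


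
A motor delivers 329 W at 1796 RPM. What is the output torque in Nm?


omega = 1796 * 2*pi/60 = 188.0767 rad/s
tau = P / omega = 329 / 188.0767
= 1.7493 Nm


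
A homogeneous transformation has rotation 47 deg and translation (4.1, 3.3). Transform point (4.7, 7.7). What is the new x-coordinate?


x' = cos(theta)*px - sin(theta)*py + tx
= 0.682*4.7 - 0.7314*7.7 + 4.1
= 1.674


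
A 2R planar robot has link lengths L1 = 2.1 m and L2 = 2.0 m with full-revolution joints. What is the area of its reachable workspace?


r_max = L1 + L2 = 4.1 m
r_min = |L1 - L2| = 0.1 m
Area = pi*(r_max^2 - r_min^2)
= pi*(16.81 - 0.01)
= pi * 16.8
= 52.7788 m^2


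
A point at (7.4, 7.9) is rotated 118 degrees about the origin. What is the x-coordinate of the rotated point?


x' = x*cos(theta) - y*sin(theta)
cos(118 deg) = -0.4695, sin(118 deg) = 0.8829
x' = 7.4 * -0.4695 - 7.9 * 0.8829
= -3.4741 - 6.9753
= -10.4494


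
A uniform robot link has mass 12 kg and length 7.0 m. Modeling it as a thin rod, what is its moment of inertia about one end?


I = (1/3) * m * L^2
= (1/3) * 12 * 7.0^2
= 0.333333 * 12 * 49.0
= 196.0 kg*m^2


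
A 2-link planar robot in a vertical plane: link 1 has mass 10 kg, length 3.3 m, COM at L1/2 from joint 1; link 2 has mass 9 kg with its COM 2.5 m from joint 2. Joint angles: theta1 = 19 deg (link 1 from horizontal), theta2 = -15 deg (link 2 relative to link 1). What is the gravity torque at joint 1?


Horizontal distance from joint 1 to link-1 COM:
  x_c1 = (L1/2)*cos(t1) = 1.65 * 0.9455 = 1.5601 m
Horizontal distance from joint 1 to link-2 COM:
  x_c2 = L1*cos(t1) + Lc2*cos(t1+t2)
       = 3.3*0.9455 + 2.5*0.9976 = 5.6141 m
tau1 = m1*g*x_c1 + m2*g*x_c2
     = 10*9.81*1.5601 + 9*9.81*5.6141
     = 153.0464 + 495.6708
     = 648.7171 Nm


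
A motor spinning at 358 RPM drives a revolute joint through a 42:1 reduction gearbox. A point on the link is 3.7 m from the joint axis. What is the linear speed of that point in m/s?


omega_motor = 358 * 2*pi/60 = 37.4897 rad/s
omega_joint = omega_motor / 42 = 0.8926 rad/s
v = omega_joint * r = 0.8926 * 3.7
= 3.3027 m/s


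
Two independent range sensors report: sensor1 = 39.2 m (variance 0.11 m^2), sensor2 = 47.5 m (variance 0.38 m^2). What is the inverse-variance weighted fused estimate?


w1 = (1/var1) / (1/var1 + 1/var2)
   = 9.0909 / (9.0909 + 2.6316) = 0.7755
w2 = 1 - w1 = 0.2245
fused = w1*s1 + w2*s2 = 30.4 + 10.6633
= 41.0633 m


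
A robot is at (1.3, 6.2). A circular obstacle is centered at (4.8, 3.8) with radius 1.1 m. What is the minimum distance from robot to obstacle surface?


center_dist = sqrt((1.3-4.8)^2 + (6.2-3.8)^2)
= sqrt(12.25 + 5.76)
= 4.2438
min_dist = center_dist - radius = 4.2438 - 1.1 = 3.1438 m


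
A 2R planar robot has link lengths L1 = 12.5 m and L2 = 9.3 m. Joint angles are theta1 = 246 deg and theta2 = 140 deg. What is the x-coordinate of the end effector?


Convert angles to radians: theta1 = 4.2935, theta2 = 2.4435
x = L1*cos(theta1) + L2*cos(theta1+theta2)
x = -5.0842 + 8.3588
x = 3.2746


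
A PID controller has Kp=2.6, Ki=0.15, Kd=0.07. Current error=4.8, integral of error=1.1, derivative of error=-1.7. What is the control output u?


u = Kp*e + Ki*int(e) + Kd*de/dt
= 2.6*4.8 + 0.15*1.1 + 0.07*(-1.7)
= 12.48 + 0.165 + -0.119
= 12.526


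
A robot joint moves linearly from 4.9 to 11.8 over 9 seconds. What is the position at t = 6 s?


s = t/T = 6/9 = 0.6667
p(t) = p0 + (pf-p0)*s
= 4.9 + (11.8 - 4.9) * 0.6667
= 9.5


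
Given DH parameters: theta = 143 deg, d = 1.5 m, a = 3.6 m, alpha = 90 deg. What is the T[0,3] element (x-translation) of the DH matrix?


T[0,3] = a * cos(theta)
= 3.6 * cos(143 deg)
= 3.6 * -0.7986
= -2.8751


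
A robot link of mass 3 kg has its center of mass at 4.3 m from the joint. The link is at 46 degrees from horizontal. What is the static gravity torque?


tau = m*g*L*cos(angle)
= 3 * 9.81 * 4.3 * cos(46 deg)
= 3 * 9.81 * 4.3 * 0.6947
= 87.9083 Nm


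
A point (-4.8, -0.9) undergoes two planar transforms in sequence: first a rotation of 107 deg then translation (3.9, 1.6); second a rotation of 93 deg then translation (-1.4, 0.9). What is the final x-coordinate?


After transform 1:
x1 = cos(107)*-4.8 - sin(107)*-0.9 + 3.9 = 6.1641
y1 = sin(107)*-4.8 + cos(107)*-0.9 + 1.6 = -2.7271
After transform 2:
x2 = cos(93)*6.1641 - sin(93)*-2.7271 + -1.4
= 1.0008


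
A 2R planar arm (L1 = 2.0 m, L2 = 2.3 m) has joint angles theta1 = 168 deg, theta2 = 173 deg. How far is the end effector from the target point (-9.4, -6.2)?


End effector via forward kinematics:
x = L1*cos(t1) + L2*cos(t1+t2) = 0.2184
y = L1*sin(t1) + L2*sin(t1+t2) = -0.333
Distance to target:
d = sqrt((-9.4 - 0.2184)^2 + (-6.2 - -0.333)^2)
= sqrt(92.5136 + 34.4219)
= 11.2666 m


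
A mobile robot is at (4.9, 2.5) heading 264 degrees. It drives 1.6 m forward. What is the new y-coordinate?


y_new = y0 + d*sin(theta)
= 2.5 + 1.6*sin(264)
= 2.5 + -1.5912
= 0.9088


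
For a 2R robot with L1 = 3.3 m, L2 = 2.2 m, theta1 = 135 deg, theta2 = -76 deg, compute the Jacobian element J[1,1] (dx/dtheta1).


J[1,1] = -L1*sin(t1) - L2*sin(t1+t2)
= -3.3*sin(135) - 2.2*sin(59)
= -4.2192


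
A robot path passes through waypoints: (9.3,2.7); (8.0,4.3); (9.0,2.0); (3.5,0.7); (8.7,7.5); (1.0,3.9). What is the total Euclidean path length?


Segment lengths:
  seg1 = sqrt((-1.3)^2 + (1.6)^2) = 2.0616
  seg2 = sqrt((1.0)^2 + (-2.3)^2) = 2.508
  seg3 = sqrt((-5.5)^2 + (-1.3)^2) = 5.6515
  seg4 = sqrt((5.2)^2 + (6.8)^2) = 8.5604
  seg5 = sqrt((-7.7)^2 + (-3.6)^2) = 8.5
Total = 27.2815
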